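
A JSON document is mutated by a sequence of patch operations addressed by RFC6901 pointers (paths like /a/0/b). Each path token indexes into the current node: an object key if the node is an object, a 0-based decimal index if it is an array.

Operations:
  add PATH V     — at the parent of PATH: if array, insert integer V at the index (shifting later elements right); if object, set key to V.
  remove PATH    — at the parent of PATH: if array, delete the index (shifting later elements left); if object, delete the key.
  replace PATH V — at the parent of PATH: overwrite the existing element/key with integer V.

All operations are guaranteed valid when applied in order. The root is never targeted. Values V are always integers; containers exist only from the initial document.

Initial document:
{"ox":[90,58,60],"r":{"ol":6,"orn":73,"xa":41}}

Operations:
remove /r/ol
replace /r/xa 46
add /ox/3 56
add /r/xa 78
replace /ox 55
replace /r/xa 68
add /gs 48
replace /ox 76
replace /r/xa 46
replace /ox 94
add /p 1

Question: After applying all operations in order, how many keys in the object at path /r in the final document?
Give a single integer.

After op 1 (remove /r/ol): {"ox":[90,58,60],"r":{"orn":73,"xa":41}}
After op 2 (replace /r/xa 46): {"ox":[90,58,60],"r":{"orn":73,"xa":46}}
After op 3 (add /ox/3 56): {"ox":[90,58,60,56],"r":{"orn":73,"xa":46}}
After op 4 (add /r/xa 78): {"ox":[90,58,60,56],"r":{"orn":73,"xa":78}}
After op 5 (replace /ox 55): {"ox":55,"r":{"orn":73,"xa":78}}
After op 6 (replace /r/xa 68): {"ox":55,"r":{"orn":73,"xa":68}}
After op 7 (add /gs 48): {"gs":48,"ox":55,"r":{"orn":73,"xa":68}}
After op 8 (replace /ox 76): {"gs":48,"ox":76,"r":{"orn":73,"xa":68}}
After op 9 (replace /r/xa 46): {"gs":48,"ox":76,"r":{"orn":73,"xa":46}}
After op 10 (replace /ox 94): {"gs":48,"ox":94,"r":{"orn":73,"xa":46}}
After op 11 (add /p 1): {"gs":48,"ox":94,"p":1,"r":{"orn":73,"xa":46}}
Size at path /r: 2

Answer: 2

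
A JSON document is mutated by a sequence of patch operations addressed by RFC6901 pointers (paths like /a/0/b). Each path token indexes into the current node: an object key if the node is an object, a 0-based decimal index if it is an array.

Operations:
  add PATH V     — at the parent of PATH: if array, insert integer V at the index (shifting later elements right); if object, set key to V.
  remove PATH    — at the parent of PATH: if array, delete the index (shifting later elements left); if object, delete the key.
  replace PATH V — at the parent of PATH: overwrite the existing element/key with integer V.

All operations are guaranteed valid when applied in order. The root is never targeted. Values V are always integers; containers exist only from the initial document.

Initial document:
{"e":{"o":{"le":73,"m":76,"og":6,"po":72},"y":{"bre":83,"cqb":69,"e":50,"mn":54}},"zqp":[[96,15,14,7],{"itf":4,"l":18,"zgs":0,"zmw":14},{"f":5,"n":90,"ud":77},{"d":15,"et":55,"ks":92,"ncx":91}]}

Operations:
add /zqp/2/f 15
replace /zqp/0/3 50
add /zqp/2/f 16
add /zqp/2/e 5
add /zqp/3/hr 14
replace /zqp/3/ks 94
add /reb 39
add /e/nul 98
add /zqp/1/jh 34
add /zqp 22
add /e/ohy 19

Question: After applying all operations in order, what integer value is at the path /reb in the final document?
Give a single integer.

Answer: 39

Derivation:
After op 1 (add /zqp/2/f 15): {"e":{"o":{"le":73,"m":76,"og":6,"po":72},"y":{"bre":83,"cqb":69,"e":50,"mn":54}},"zqp":[[96,15,14,7],{"itf":4,"l":18,"zgs":0,"zmw":14},{"f":15,"n":90,"ud":77},{"d":15,"et":55,"ks":92,"ncx":91}]}
After op 2 (replace /zqp/0/3 50): {"e":{"o":{"le":73,"m":76,"og":6,"po":72},"y":{"bre":83,"cqb":69,"e":50,"mn":54}},"zqp":[[96,15,14,50],{"itf":4,"l":18,"zgs":0,"zmw":14},{"f":15,"n":90,"ud":77},{"d":15,"et":55,"ks":92,"ncx":91}]}
After op 3 (add /zqp/2/f 16): {"e":{"o":{"le":73,"m":76,"og":6,"po":72},"y":{"bre":83,"cqb":69,"e":50,"mn":54}},"zqp":[[96,15,14,50],{"itf":4,"l":18,"zgs":0,"zmw":14},{"f":16,"n":90,"ud":77},{"d":15,"et":55,"ks":92,"ncx":91}]}
After op 4 (add /zqp/2/e 5): {"e":{"o":{"le":73,"m":76,"og":6,"po":72},"y":{"bre":83,"cqb":69,"e":50,"mn":54}},"zqp":[[96,15,14,50],{"itf":4,"l":18,"zgs":0,"zmw":14},{"e":5,"f":16,"n":90,"ud":77},{"d":15,"et":55,"ks":92,"ncx":91}]}
After op 5 (add /zqp/3/hr 14): {"e":{"o":{"le":73,"m":76,"og":6,"po":72},"y":{"bre":83,"cqb":69,"e":50,"mn":54}},"zqp":[[96,15,14,50],{"itf":4,"l":18,"zgs":0,"zmw":14},{"e":5,"f":16,"n":90,"ud":77},{"d":15,"et":55,"hr":14,"ks":92,"ncx":91}]}
After op 6 (replace /zqp/3/ks 94): {"e":{"o":{"le":73,"m":76,"og":6,"po":72},"y":{"bre":83,"cqb":69,"e":50,"mn":54}},"zqp":[[96,15,14,50],{"itf":4,"l":18,"zgs":0,"zmw":14},{"e":5,"f":16,"n":90,"ud":77},{"d":15,"et":55,"hr":14,"ks":94,"ncx":91}]}
After op 7 (add /reb 39): {"e":{"o":{"le":73,"m":76,"og":6,"po":72},"y":{"bre":83,"cqb":69,"e":50,"mn":54}},"reb":39,"zqp":[[96,15,14,50],{"itf":4,"l":18,"zgs":0,"zmw":14},{"e":5,"f":16,"n":90,"ud":77},{"d":15,"et":55,"hr":14,"ks":94,"ncx":91}]}
After op 8 (add /e/nul 98): {"e":{"nul":98,"o":{"le":73,"m":76,"og":6,"po":72},"y":{"bre":83,"cqb":69,"e":50,"mn":54}},"reb":39,"zqp":[[96,15,14,50],{"itf":4,"l":18,"zgs":0,"zmw":14},{"e":5,"f":16,"n":90,"ud":77},{"d":15,"et":55,"hr":14,"ks":94,"ncx":91}]}
After op 9 (add /zqp/1/jh 34): {"e":{"nul":98,"o":{"le":73,"m":76,"og":6,"po":72},"y":{"bre":83,"cqb":69,"e":50,"mn":54}},"reb":39,"zqp":[[96,15,14,50],{"itf":4,"jh":34,"l":18,"zgs":0,"zmw":14},{"e":5,"f":16,"n":90,"ud":77},{"d":15,"et":55,"hr":14,"ks":94,"ncx":91}]}
After op 10 (add /zqp 22): {"e":{"nul":98,"o":{"le":73,"m":76,"og":6,"po":72},"y":{"bre":83,"cqb":69,"e":50,"mn":54}},"reb":39,"zqp":22}
After op 11 (add /e/ohy 19): {"e":{"nul":98,"o":{"le":73,"m":76,"og":6,"po":72},"ohy":19,"y":{"bre":83,"cqb":69,"e":50,"mn":54}},"reb":39,"zqp":22}
Value at /reb: 39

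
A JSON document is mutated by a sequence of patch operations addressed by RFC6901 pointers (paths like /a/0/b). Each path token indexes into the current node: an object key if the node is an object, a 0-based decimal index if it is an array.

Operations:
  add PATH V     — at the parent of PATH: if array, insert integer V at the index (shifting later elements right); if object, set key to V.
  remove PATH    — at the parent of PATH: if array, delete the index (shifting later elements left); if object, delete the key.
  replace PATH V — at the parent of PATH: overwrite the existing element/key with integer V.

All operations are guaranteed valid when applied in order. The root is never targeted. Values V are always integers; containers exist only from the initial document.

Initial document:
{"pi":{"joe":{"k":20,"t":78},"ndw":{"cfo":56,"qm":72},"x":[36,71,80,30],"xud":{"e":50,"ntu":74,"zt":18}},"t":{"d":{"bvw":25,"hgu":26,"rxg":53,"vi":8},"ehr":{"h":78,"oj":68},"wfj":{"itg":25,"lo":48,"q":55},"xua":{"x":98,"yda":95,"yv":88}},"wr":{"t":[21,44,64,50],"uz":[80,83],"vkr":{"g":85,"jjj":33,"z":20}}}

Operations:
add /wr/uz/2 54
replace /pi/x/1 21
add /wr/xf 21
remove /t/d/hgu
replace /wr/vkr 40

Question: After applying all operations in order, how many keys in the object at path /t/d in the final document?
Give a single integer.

After op 1 (add /wr/uz/2 54): {"pi":{"joe":{"k":20,"t":78},"ndw":{"cfo":56,"qm":72},"x":[36,71,80,30],"xud":{"e":50,"ntu":74,"zt":18}},"t":{"d":{"bvw":25,"hgu":26,"rxg":53,"vi":8},"ehr":{"h":78,"oj":68},"wfj":{"itg":25,"lo":48,"q":55},"xua":{"x":98,"yda":95,"yv":88}},"wr":{"t":[21,44,64,50],"uz":[80,83,54],"vkr":{"g":85,"jjj":33,"z":20}}}
After op 2 (replace /pi/x/1 21): {"pi":{"joe":{"k":20,"t":78},"ndw":{"cfo":56,"qm":72},"x":[36,21,80,30],"xud":{"e":50,"ntu":74,"zt":18}},"t":{"d":{"bvw":25,"hgu":26,"rxg":53,"vi":8},"ehr":{"h":78,"oj":68},"wfj":{"itg":25,"lo":48,"q":55},"xua":{"x":98,"yda":95,"yv":88}},"wr":{"t":[21,44,64,50],"uz":[80,83,54],"vkr":{"g":85,"jjj":33,"z":20}}}
After op 3 (add /wr/xf 21): {"pi":{"joe":{"k":20,"t":78},"ndw":{"cfo":56,"qm":72},"x":[36,21,80,30],"xud":{"e":50,"ntu":74,"zt":18}},"t":{"d":{"bvw":25,"hgu":26,"rxg":53,"vi":8},"ehr":{"h":78,"oj":68},"wfj":{"itg":25,"lo":48,"q":55},"xua":{"x":98,"yda":95,"yv":88}},"wr":{"t":[21,44,64,50],"uz":[80,83,54],"vkr":{"g":85,"jjj":33,"z":20},"xf":21}}
After op 4 (remove /t/d/hgu): {"pi":{"joe":{"k":20,"t":78},"ndw":{"cfo":56,"qm":72},"x":[36,21,80,30],"xud":{"e":50,"ntu":74,"zt":18}},"t":{"d":{"bvw":25,"rxg":53,"vi":8},"ehr":{"h":78,"oj":68},"wfj":{"itg":25,"lo":48,"q":55},"xua":{"x":98,"yda":95,"yv":88}},"wr":{"t":[21,44,64,50],"uz":[80,83,54],"vkr":{"g":85,"jjj":33,"z":20},"xf":21}}
After op 5 (replace /wr/vkr 40): {"pi":{"joe":{"k":20,"t":78},"ndw":{"cfo":56,"qm":72},"x":[36,21,80,30],"xud":{"e":50,"ntu":74,"zt":18}},"t":{"d":{"bvw":25,"rxg":53,"vi":8},"ehr":{"h":78,"oj":68},"wfj":{"itg":25,"lo":48,"q":55},"xua":{"x":98,"yda":95,"yv":88}},"wr":{"t":[21,44,64,50],"uz":[80,83,54],"vkr":40,"xf":21}}
Size at path /t/d: 3

Answer: 3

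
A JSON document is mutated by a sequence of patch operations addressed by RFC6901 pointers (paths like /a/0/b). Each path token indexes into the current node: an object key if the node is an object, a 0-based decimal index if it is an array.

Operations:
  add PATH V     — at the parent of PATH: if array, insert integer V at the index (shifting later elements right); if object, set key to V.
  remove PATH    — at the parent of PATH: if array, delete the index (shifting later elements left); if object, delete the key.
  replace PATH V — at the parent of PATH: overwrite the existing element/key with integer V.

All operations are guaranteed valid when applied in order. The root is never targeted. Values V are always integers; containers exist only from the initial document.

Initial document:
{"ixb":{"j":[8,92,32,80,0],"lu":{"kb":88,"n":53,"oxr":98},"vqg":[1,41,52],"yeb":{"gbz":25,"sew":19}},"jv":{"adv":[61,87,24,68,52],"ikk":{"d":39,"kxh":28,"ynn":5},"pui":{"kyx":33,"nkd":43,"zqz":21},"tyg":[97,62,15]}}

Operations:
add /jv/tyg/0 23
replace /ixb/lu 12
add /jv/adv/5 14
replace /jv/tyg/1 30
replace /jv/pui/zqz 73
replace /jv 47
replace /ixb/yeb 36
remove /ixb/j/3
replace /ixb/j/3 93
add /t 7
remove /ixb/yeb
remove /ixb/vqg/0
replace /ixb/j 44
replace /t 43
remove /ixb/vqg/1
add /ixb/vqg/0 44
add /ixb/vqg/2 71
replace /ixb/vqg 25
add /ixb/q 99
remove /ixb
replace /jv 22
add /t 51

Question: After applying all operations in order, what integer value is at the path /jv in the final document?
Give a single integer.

Answer: 22

Derivation:
After op 1 (add /jv/tyg/0 23): {"ixb":{"j":[8,92,32,80,0],"lu":{"kb":88,"n":53,"oxr":98},"vqg":[1,41,52],"yeb":{"gbz":25,"sew":19}},"jv":{"adv":[61,87,24,68,52],"ikk":{"d":39,"kxh":28,"ynn":5},"pui":{"kyx":33,"nkd":43,"zqz":21},"tyg":[23,97,62,15]}}
After op 2 (replace /ixb/lu 12): {"ixb":{"j":[8,92,32,80,0],"lu":12,"vqg":[1,41,52],"yeb":{"gbz":25,"sew":19}},"jv":{"adv":[61,87,24,68,52],"ikk":{"d":39,"kxh":28,"ynn":5},"pui":{"kyx":33,"nkd":43,"zqz":21},"tyg":[23,97,62,15]}}
After op 3 (add /jv/adv/5 14): {"ixb":{"j":[8,92,32,80,0],"lu":12,"vqg":[1,41,52],"yeb":{"gbz":25,"sew":19}},"jv":{"adv":[61,87,24,68,52,14],"ikk":{"d":39,"kxh":28,"ynn":5},"pui":{"kyx":33,"nkd":43,"zqz":21},"tyg":[23,97,62,15]}}
After op 4 (replace /jv/tyg/1 30): {"ixb":{"j":[8,92,32,80,0],"lu":12,"vqg":[1,41,52],"yeb":{"gbz":25,"sew":19}},"jv":{"adv":[61,87,24,68,52,14],"ikk":{"d":39,"kxh":28,"ynn":5},"pui":{"kyx":33,"nkd":43,"zqz":21},"tyg":[23,30,62,15]}}
After op 5 (replace /jv/pui/zqz 73): {"ixb":{"j":[8,92,32,80,0],"lu":12,"vqg":[1,41,52],"yeb":{"gbz":25,"sew":19}},"jv":{"adv":[61,87,24,68,52,14],"ikk":{"d":39,"kxh":28,"ynn":5},"pui":{"kyx":33,"nkd":43,"zqz":73},"tyg":[23,30,62,15]}}
After op 6 (replace /jv 47): {"ixb":{"j":[8,92,32,80,0],"lu":12,"vqg":[1,41,52],"yeb":{"gbz":25,"sew":19}},"jv":47}
After op 7 (replace /ixb/yeb 36): {"ixb":{"j":[8,92,32,80,0],"lu":12,"vqg":[1,41,52],"yeb":36},"jv":47}
After op 8 (remove /ixb/j/3): {"ixb":{"j":[8,92,32,0],"lu":12,"vqg":[1,41,52],"yeb":36},"jv":47}
After op 9 (replace /ixb/j/3 93): {"ixb":{"j":[8,92,32,93],"lu":12,"vqg":[1,41,52],"yeb":36},"jv":47}
After op 10 (add /t 7): {"ixb":{"j":[8,92,32,93],"lu":12,"vqg":[1,41,52],"yeb":36},"jv":47,"t":7}
After op 11 (remove /ixb/yeb): {"ixb":{"j":[8,92,32,93],"lu":12,"vqg":[1,41,52]},"jv":47,"t":7}
After op 12 (remove /ixb/vqg/0): {"ixb":{"j":[8,92,32,93],"lu":12,"vqg":[41,52]},"jv":47,"t":7}
After op 13 (replace /ixb/j 44): {"ixb":{"j":44,"lu":12,"vqg":[41,52]},"jv":47,"t":7}
After op 14 (replace /t 43): {"ixb":{"j":44,"lu":12,"vqg":[41,52]},"jv":47,"t":43}
After op 15 (remove /ixb/vqg/1): {"ixb":{"j":44,"lu":12,"vqg":[41]},"jv":47,"t":43}
After op 16 (add /ixb/vqg/0 44): {"ixb":{"j":44,"lu":12,"vqg":[44,41]},"jv":47,"t":43}
After op 17 (add /ixb/vqg/2 71): {"ixb":{"j":44,"lu":12,"vqg":[44,41,71]},"jv":47,"t":43}
After op 18 (replace /ixb/vqg 25): {"ixb":{"j":44,"lu":12,"vqg":25},"jv":47,"t":43}
After op 19 (add /ixb/q 99): {"ixb":{"j":44,"lu":12,"q":99,"vqg":25},"jv":47,"t":43}
After op 20 (remove /ixb): {"jv":47,"t":43}
After op 21 (replace /jv 22): {"jv":22,"t":43}
After op 22 (add /t 51): {"jv":22,"t":51}
Value at /jv: 22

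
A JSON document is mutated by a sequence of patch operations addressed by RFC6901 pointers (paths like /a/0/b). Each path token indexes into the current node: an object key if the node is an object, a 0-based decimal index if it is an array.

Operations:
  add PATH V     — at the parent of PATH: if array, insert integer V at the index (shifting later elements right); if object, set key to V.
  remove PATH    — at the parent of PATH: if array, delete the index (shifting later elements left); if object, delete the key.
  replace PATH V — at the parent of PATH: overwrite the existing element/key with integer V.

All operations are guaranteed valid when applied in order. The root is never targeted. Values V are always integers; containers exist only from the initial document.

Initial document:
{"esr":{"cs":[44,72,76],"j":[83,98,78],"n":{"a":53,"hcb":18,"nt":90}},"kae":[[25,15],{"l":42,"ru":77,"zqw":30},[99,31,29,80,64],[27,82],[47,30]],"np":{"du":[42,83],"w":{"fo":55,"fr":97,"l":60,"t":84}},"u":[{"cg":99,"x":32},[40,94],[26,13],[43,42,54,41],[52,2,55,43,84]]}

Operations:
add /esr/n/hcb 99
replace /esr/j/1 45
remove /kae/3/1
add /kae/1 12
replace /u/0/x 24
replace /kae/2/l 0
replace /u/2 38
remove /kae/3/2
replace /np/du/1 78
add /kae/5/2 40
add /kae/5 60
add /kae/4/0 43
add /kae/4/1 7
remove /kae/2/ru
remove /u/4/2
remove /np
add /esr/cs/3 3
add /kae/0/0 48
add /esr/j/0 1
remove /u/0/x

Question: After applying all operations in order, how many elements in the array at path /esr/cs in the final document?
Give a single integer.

Answer: 4

Derivation:
After op 1 (add /esr/n/hcb 99): {"esr":{"cs":[44,72,76],"j":[83,98,78],"n":{"a":53,"hcb":99,"nt":90}},"kae":[[25,15],{"l":42,"ru":77,"zqw":30},[99,31,29,80,64],[27,82],[47,30]],"np":{"du":[42,83],"w":{"fo":55,"fr":97,"l":60,"t":84}},"u":[{"cg":99,"x":32},[40,94],[26,13],[43,42,54,41],[52,2,55,43,84]]}
After op 2 (replace /esr/j/1 45): {"esr":{"cs":[44,72,76],"j":[83,45,78],"n":{"a":53,"hcb":99,"nt":90}},"kae":[[25,15],{"l":42,"ru":77,"zqw":30},[99,31,29,80,64],[27,82],[47,30]],"np":{"du":[42,83],"w":{"fo":55,"fr":97,"l":60,"t":84}},"u":[{"cg":99,"x":32},[40,94],[26,13],[43,42,54,41],[52,2,55,43,84]]}
After op 3 (remove /kae/3/1): {"esr":{"cs":[44,72,76],"j":[83,45,78],"n":{"a":53,"hcb":99,"nt":90}},"kae":[[25,15],{"l":42,"ru":77,"zqw":30},[99,31,29,80,64],[27],[47,30]],"np":{"du":[42,83],"w":{"fo":55,"fr":97,"l":60,"t":84}},"u":[{"cg":99,"x":32},[40,94],[26,13],[43,42,54,41],[52,2,55,43,84]]}
After op 4 (add /kae/1 12): {"esr":{"cs":[44,72,76],"j":[83,45,78],"n":{"a":53,"hcb":99,"nt":90}},"kae":[[25,15],12,{"l":42,"ru":77,"zqw":30},[99,31,29,80,64],[27],[47,30]],"np":{"du":[42,83],"w":{"fo":55,"fr":97,"l":60,"t":84}},"u":[{"cg":99,"x":32},[40,94],[26,13],[43,42,54,41],[52,2,55,43,84]]}
After op 5 (replace /u/0/x 24): {"esr":{"cs":[44,72,76],"j":[83,45,78],"n":{"a":53,"hcb":99,"nt":90}},"kae":[[25,15],12,{"l":42,"ru":77,"zqw":30},[99,31,29,80,64],[27],[47,30]],"np":{"du":[42,83],"w":{"fo":55,"fr":97,"l":60,"t":84}},"u":[{"cg":99,"x":24},[40,94],[26,13],[43,42,54,41],[52,2,55,43,84]]}
After op 6 (replace /kae/2/l 0): {"esr":{"cs":[44,72,76],"j":[83,45,78],"n":{"a":53,"hcb":99,"nt":90}},"kae":[[25,15],12,{"l":0,"ru":77,"zqw":30},[99,31,29,80,64],[27],[47,30]],"np":{"du":[42,83],"w":{"fo":55,"fr":97,"l":60,"t":84}},"u":[{"cg":99,"x":24},[40,94],[26,13],[43,42,54,41],[52,2,55,43,84]]}
After op 7 (replace /u/2 38): {"esr":{"cs":[44,72,76],"j":[83,45,78],"n":{"a":53,"hcb":99,"nt":90}},"kae":[[25,15],12,{"l":0,"ru":77,"zqw":30},[99,31,29,80,64],[27],[47,30]],"np":{"du":[42,83],"w":{"fo":55,"fr":97,"l":60,"t":84}},"u":[{"cg":99,"x":24},[40,94],38,[43,42,54,41],[52,2,55,43,84]]}
After op 8 (remove /kae/3/2): {"esr":{"cs":[44,72,76],"j":[83,45,78],"n":{"a":53,"hcb":99,"nt":90}},"kae":[[25,15],12,{"l":0,"ru":77,"zqw":30},[99,31,80,64],[27],[47,30]],"np":{"du":[42,83],"w":{"fo":55,"fr":97,"l":60,"t":84}},"u":[{"cg":99,"x":24},[40,94],38,[43,42,54,41],[52,2,55,43,84]]}
After op 9 (replace /np/du/1 78): {"esr":{"cs":[44,72,76],"j":[83,45,78],"n":{"a":53,"hcb":99,"nt":90}},"kae":[[25,15],12,{"l":0,"ru":77,"zqw":30},[99,31,80,64],[27],[47,30]],"np":{"du":[42,78],"w":{"fo":55,"fr":97,"l":60,"t":84}},"u":[{"cg":99,"x":24},[40,94],38,[43,42,54,41],[52,2,55,43,84]]}
After op 10 (add /kae/5/2 40): {"esr":{"cs":[44,72,76],"j":[83,45,78],"n":{"a":53,"hcb":99,"nt":90}},"kae":[[25,15],12,{"l":0,"ru":77,"zqw":30},[99,31,80,64],[27],[47,30,40]],"np":{"du":[42,78],"w":{"fo":55,"fr":97,"l":60,"t":84}},"u":[{"cg":99,"x":24},[40,94],38,[43,42,54,41],[52,2,55,43,84]]}
After op 11 (add /kae/5 60): {"esr":{"cs":[44,72,76],"j":[83,45,78],"n":{"a":53,"hcb":99,"nt":90}},"kae":[[25,15],12,{"l":0,"ru":77,"zqw":30},[99,31,80,64],[27],60,[47,30,40]],"np":{"du":[42,78],"w":{"fo":55,"fr":97,"l":60,"t":84}},"u":[{"cg":99,"x":24},[40,94],38,[43,42,54,41],[52,2,55,43,84]]}
After op 12 (add /kae/4/0 43): {"esr":{"cs":[44,72,76],"j":[83,45,78],"n":{"a":53,"hcb":99,"nt":90}},"kae":[[25,15],12,{"l":0,"ru":77,"zqw":30},[99,31,80,64],[43,27],60,[47,30,40]],"np":{"du":[42,78],"w":{"fo":55,"fr":97,"l":60,"t":84}},"u":[{"cg":99,"x":24},[40,94],38,[43,42,54,41],[52,2,55,43,84]]}
After op 13 (add /kae/4/1 7): {"esr":{"cs":[44,72,76],"j":[83,45,78],"n":{"a":53,"hcb":99,"nt":90}},"kae":[[25,15],12,{"l":0,"ru":77,"zqw":30},[99,31,80,64],[43,7,27],60,[47,30,40]],"np":{"du":[42,78],"w":{"fo":55,"fr":97,"l":60,"t":84}},"u":[{"cg":99,"x":24},[40,94],38,[43,42,54,41],[52,2,55,43,84]]}
After op 14 (remove /kae/2/ru): {"esr":{"cs":[44,72,76],"j":[83,45,78],"n":{"a":53,"hcb":99,"nt":90}},"kae":[[25,15],12,{"l":0,"zqw":30},[99,31,80,64],[43,7,27],60,[47,30,40]],"np":{"du":[42,78],"w":{"fo":55,"fr":97,"l":60,"t":84}},"u":[{"cg":99,"x":24},[40,94],38,[43,42,54,41],[52,2,55,43,84]]}
After op 15 (remove /u/4/2): {"esr":{"cs":[44,72,76],"j":[83,45,78],"n":{"a":53,"hcb":99,"nt":90}},"kae":[[25,15],12,{"l":0,"zqw":30},[99,31,80,64],[43,7,27],60,[47,30,40]],"np":{"du":[42,78],"w":{"fo":55,"fr":97,"l":60,"t":84}},"u":[{"cg":99,"x":24},[40,94],38,[43,42,54,41],[52,2,43,84]]}
After op 16 (remove /np): {"esr":{"cs":[44,72,76],"j":[83,45,78],"n":{"a":53,"hcb":99,"nt":90}},"kae":[[25,15],12,{"l":0,"zqw":30},[99,31,80,64],[43,7,27],60,[47,30,40]],"u":[{"cg":99,"x":24},[40,94],38,[43,42,54,41],[52,2,43,84]]}
After op 17 (add /esr/cs/3 3): {"esr":{"cs":[44,72,76,3],"j":[83,45,78],"n":{"a":53,"hcb":99,"nt":90}},"kae":[[25,15],12,{"l":0,"zqw":30},[99,31,80,64],[43,7,27],60,[47,30,40]],"u":[{"cg":99,"x":24},[40,94],38,[43,42,54,41],[52,2,43,84]]}
After op 18 (add /kae/0/0 48): {"esr":{"cs":[44,72,76,3],"j":[83,45,78],"n":{"a":53,"hcb":99,"nt":90}},"kae":[[48,25,15],12,{"l":0,"zqw":30},[99,31,80,64],[43,7,27],60,[47,30,40]],"u":[{"cg":99,"x":24},[40,94],38,[43,42,54,41],[52,2,43,84]]}
After op 19 (add /esr/j/0 1): {"esr":{"cs":[44,72,76,3],"j":[1,83,45,78],"n":{"a":53,"hcb":99,"nt":90}},"kae":[[48,25,15],12,{"l":0,"zqw":30},[99,31,80,64],[43,7,27],60,[47,30,40]],"u":[{"cg":99,"x":24},[40,94],38,[43,42,54,41],[52,2,43,84]]}
After op 20 (remove /u/0/x): {"esr":{"cs":[44,72,76,3],"j":[1,83,45,78],"n":{"a":53,"hcb":99,"nt":90}},"kae":[[48,25,15],12,{"l":0,"zqw":30},[99,31,80,64],[43,7,27],60,[47,30,40]],"u":[{"cg":99},[40,94],38,[43,42,54,41],[52,2,43,84]]}
Size at path /esr/cs: 4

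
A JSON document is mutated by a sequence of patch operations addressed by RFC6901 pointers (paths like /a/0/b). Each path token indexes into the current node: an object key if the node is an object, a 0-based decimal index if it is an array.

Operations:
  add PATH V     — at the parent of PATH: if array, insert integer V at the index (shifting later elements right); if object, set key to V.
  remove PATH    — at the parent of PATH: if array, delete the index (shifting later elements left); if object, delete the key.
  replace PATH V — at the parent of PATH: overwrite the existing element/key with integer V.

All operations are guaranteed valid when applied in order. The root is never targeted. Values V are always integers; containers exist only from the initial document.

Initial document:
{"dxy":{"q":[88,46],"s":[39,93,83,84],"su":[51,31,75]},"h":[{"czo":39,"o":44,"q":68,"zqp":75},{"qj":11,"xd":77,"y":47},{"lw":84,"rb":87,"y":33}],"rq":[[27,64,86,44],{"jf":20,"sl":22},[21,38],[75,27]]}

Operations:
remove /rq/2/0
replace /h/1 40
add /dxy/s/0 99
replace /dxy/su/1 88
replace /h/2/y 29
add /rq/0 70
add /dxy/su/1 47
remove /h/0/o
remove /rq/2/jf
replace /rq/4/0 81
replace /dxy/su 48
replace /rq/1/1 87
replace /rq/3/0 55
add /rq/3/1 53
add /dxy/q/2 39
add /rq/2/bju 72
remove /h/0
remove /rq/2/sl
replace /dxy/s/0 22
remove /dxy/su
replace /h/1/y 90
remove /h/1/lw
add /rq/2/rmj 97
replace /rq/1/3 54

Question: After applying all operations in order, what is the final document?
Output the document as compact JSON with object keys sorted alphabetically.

After op 1 (remove /rq/2/0): {"dxy":{"q":[88,46],"s":[39,93,83,84],"su":[51,31,75]},"h":[{"czo":39,"o":44,"q":68,"zqp":75},{"qj":11,"xd":77,"y":47},{"lw":84,"rb":87,"y":33}],"rq":[[27,64,86,44],{"jf":20,"sl":22},[38],[75,27]]}
After op 2 (replace /h/1 40): {"dxy":{"q":[88,46],"s":[39,93,83,84],"su":[51,31,75]},"h":[{"czo":39,"o":44,"q":68,"zqp":75},40,{"lw":84,"rb":87,"y":33}],"rq":[[27,64,86,44],{"jf":20,"sl":22},[38],[75,27]]}
After op 3 (add /dxy/s/0 99): {"dxy":{"q":[88,46],"s":[99,39,93,83,84],"su":[51,31,75]},"h":[{"czo":39,"o":44,"q":68,"zqp":75},40,{"lw":84,"rb":87,"y":33}],"rq":[[27,64,86,44],{"jf":20,"sl":22},[38],[75,27]]}
After op 4 (replace /dxy/su/1 88): {"dxy":{"q":[88,46],"s":[99,39,93,83,84],"su":[51,88,75]},"h":[{"czo":39,"o":44,"q":68,"zqp":75},40,{"lw":84,"rb":87,"y":33}],"rq":[[27,64,86,44],{"jf":20,"sl":22},[38],[75,27]]}
After op 5 (replace /h/2/y 29): {"dxy":{"q":[88,46],"s":[99,39,93,83,84],"su":[51,88,75]},"h":[{"czo":39,"o":44,"q":68,"zqp":75},40,{"lw":84,"rb":87,"y":29}],"rq":[[27,64,86,44],{"jf":20,"sl":22},[38],[75,27]]}
After op 6 (add /rq/0 70): {"dxy":{"q":[88,46],"s":[99,39,93,83,84],"su":[51,88,75]},"h":[{"czo":39,"o":44,"q":68,"zqp":75},40,{"lw":84,"rb":87,"y":29}],"rq":[70,[27,64,86,44],{"jf":20,"sl":22},[38],[75,27]]}
After op 7 (add /dxy/su/1 47): {"dxy":{"q":[88,46],"s":[99,39,93,83,84],"su":[51,47,88,75]},"h":[{"czo":39,"o":44,"q":68,"zqp":75},40,{"lw":84,"rb":87,"y":29}],"rq":[70,[27,64,86,44],{"jf":20,"sl":22},[38],[75,27]]}
After op 8 (remove /h/0/o): {"dxy":{"q":[88,46],"s":[99,39,93,83,84],"su":[51,47,88,75]},"h":[{"czo":39,"q":68,"zqp":75},40,{"lw":84,"rb":87,"y":29}],"rq":[70,[27,64,86,44],{"jf":20,"sl":22},[38],[75,27]]}
After op 9 (remove /rq/2/jf): {"dxy":{"q":[88,46],"s":[99,39,93,83,84],"su":[51,47,88,75]},"h":[{"czo":39,"q":68,"zqp":75},40,{"lw":84,"rb":87,"y":29}],"rq":[70,[27,64,86,44],{"sl":22},[38],[75,27]]}
After op 10 (replace /rq/4/0 81): {"dxy":{"q":[88,46],"s":[99,39,93,83,84],"su":[51,47,88,75]},"h":[{"czo":39,"q":68,"zqp":75},40,{"lw":84,"rb":87,"y":29}],"rq":[70,[27,64,86,44],{"sl":22},[38],[81,27]]}
After op 11 (replace /dxy/su 48): {"dxy":{"q":[88,46],"s":[99,39,93,83,84],"su":48},"h":[{"czo":39,"q":68,"zqp":75},40,{"lw":84,"rb":87,"y":29}],"rq":[70,[27,64,86,44],{"sl":22},[38],[81,27]]}
After op 12 (replace /rq/1/1 87): {"dxy":{"q":[88,46],"s":[99,39,93,83,84],"su":48},"h":[{"czo":39,"q":68,"zqp":75},40,{"lw":84,"rb":87,"y":29}],"rq":[70,[27,87,86,44],{"sl":22},[38],[81,27]]}
After op 13 (replace /rq/3/0 55): {"dxy":{"q":[88,46],"s":[99,39,93,83,84],"su":48},"h":[{"czo":39,"q":68,"zqp":75},40,{"lw":84,"rb":87,"y":29}],"rq":[70,[27,87,86,44],{"sl":22},[55],[81,27]]}
After op 14 (add /rq/3/1 53): {"dxy":{"q":[88,46],"s":[99,39,93,83,84],"su":48},"h":[{"czo":39,"q":68,"zqp":75},40,{"lw":84,"rb":87,"y":29}],"rq":[70,[27,87,86,44],{"sl":22},[55,53],[81,27]]}
After op 15 (add /dxy/q/2 39): {"dxy":{"q":[88,46,39],"s":[99,39,93,83,84],"su":48},"h":[{"czo":39,"q":68,"zqp":75},40,{"lw":84,"rb":87,"y":29}],"rq":[70,[27,87,86,44],{"sl":22},[55,53],[81,27]]}
After op 16 (add /rq/2/bju 72): {"dxy":{"q":[88,46,39],"s":[99,39,93,83,84],"su":48},"h":[{"czo":39,"q":68,"zqp":75},40,{"lw":84,"rb":87,"y":29}],"rq":[70,[27,87,86,44],{"bju":72,"sl":22},[55,53],[81,27]]}
After op 17 (remove /h/0): {"dxy":{"q":[88,46,39],"s":[99,39,93,83,84],"su":48},"h":[40,{"lw":84,"rb":87,"y":29}],"rq":[70,[27,87,86,44],{"bju":72,"sl":22},[55,53],[81,27]]}
After op 18 (remove /rq/2/sl): {"dxy":{"q":[88,46,39],"s":[99,39,93,83,84],"su":48},"h":[40,{"lw":84,"rb":87,"y":29}],"rq":[70,[27,87,86,44],{"bju":72},[55,53],[81,27]]}
After op 19 (replace /dxy/s/0 22): {"dxy":{"q":[88,46,39],"s":[22,39,93,83,84],"su":48},"h":[40,{"lw":84,"rb":87,"y":29}],"rq":[70,[27,87,86,44],{"bju":72},[55,53],[81,27]]}
After op 20 (remove /dxy/su): {"dxy":{"q":[88,46,39],"s":[22,39,93,83,84]},"h":[40,{"lw":84,"rb":87,"y":29}],"rq":[70,[27,87,86,44],{"bju":72},[55,53],[81,27]]}
After op 21 (replace /h/1/y 90): {"dxy":{"q":[88,46,39],"s":[22,39,93,83,84]},"h":[40,{"lw":84,"rb":87,"y":90}],"rq":[70,[27,87,86,44],{"bju":72},[55,53],[81,27]]}
After op 22 (remove /h/1/lw): {"dxy":{"q":[88,46,39],"s":[22,39,93,83,84]},"h":[40,{"rb":87,"y":90}],"rq":[70,[27,87,86,44],{"bju":72},[55,53],[81,27]]}
After op 23 (add /rq/2/rmj 97): {"dxy":{"q":[88,46,39],"s":[22,39,93,83,84]},"h":[40,{"rb":87,"y":90}],"rq":[70,[27,87,86,44],{"bju":72,"rmj":97},[55,53],[81,27]]}
After op 24 (replace /rq/1/3 54): {"dxy":{"q":[88,46,39],"s":[22,39,93,83,84]},"h":[40,{"rb":87,"y":90}],"rq":[70,[27,87,86,54],{"bju":72,"rmj":97},[55,53],[81,27]]}

Answer: {"dxy":{"q":[88,46,39],"s":[22,39,93,83,84]},"h":[40,{"rb":87,"y":90}],"rq":[70,[27,87,86,54],{"bju":72,"rmj":97},[55,53],[81,27]]}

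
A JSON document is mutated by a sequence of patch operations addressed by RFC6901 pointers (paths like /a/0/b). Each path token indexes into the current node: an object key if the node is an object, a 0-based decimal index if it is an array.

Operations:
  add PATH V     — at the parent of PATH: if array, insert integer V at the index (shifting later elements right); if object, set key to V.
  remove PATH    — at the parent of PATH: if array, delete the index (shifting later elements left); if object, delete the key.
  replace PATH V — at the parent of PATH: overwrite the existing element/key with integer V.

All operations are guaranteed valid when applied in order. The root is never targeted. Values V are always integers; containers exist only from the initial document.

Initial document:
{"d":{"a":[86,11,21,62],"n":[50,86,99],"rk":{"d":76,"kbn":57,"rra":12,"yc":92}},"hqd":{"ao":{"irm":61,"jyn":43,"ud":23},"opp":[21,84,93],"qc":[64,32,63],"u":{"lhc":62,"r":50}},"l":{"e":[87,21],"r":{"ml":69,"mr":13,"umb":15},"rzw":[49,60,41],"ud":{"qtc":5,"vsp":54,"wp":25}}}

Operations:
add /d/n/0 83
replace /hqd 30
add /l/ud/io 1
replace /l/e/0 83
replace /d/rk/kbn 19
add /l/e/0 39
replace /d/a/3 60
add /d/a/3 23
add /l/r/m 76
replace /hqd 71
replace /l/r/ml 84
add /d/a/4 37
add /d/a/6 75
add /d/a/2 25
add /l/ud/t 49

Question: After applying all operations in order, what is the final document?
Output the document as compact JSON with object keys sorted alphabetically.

Answer: {"d":{"a":[86,11,25,21,23,37,60,75],"n":[83,50,86,99],"rk":{"d":76,"kbn":19,"rra":12,"yc":92}},"hqd":71,"l":{"e":[39,83,21],"r":{"m":76,"ml":84,"mr":13,"umb":15},"rzw":[49,60,41],"ud":{"io":1,"qtc":5,"t":49,"vsp":54,"wp":25}}}

Derivation:
After op 1 (add /d/n/0 83): {"d":{"a":[86,11,21,62],"n":[83,50,86,99],"rk":{"d":76,"kbn":57,"rra":12,"yc":92}},"hqd":{"ao":{"irm":61,"jyn":43,"ud":23},"opp":[21,84,93],"qc":[64,32,63],"u":{"lhc":62,"r":50}},"l":{"e":[87,21],"r":{"ml":69,"mr":13,"umb":15},"rzw":[49,60,41],"ud":{"qtc":5,"vsp":54,"wp":25}}}
After op 2 (replace /hqd 30): {"d":{"a":[86,11,21,62],"n":[83,50,86,99],"rk":{"d":76,"kbn":57,"rra":12,"yc":92}},"hqd":30,"l":{"e":[87,21],"r":{"ml":69,"mr":13,"umb":15},"rzw":[49,60,41],"ud":{"qtc":5,"vsp":54,"wp":25}}}
After op 3 (add /l/ud/io 1): {"d":{"a":[86,11,21,62],"n":[83,50,86,99],"rk":{"d":76,"kbn":57,"rra":12,"yc":92}},"hqd":30,"l":{"e":[87,21],"r":{"ml":69,"mr":13,"umb":15},"rzw":[49,60,41],"ud":{"io":1,"qtc":5,"vsp":54,"wp":25}}}
After op 4 (replace /l/e/0 83): {"d":{"a":[86,11,21,62],"n":[83,50,86,99],"rk":{"d":76,"kbn":57,"rra":12,"yc":92}},"hqd":30,"l":{"e":[83,21],"r":{"ml":69,"mr":13,"umb":15},"rzw":[49,60,41],"ud":{"io":1,"qtc":5,"vsp":54,"wp":25}}}
After op 5 (replace /d/rk/kbn 19): {"d":{"a":[86,11,21,62],"n":[83,50,86,99],"rk":{"d":76,"kbn":19,"rra":12,"yc":92}},"hqd":30,"l":{"e":[83,21],"r":{"ml":69,"mr":13,"umb":15},"rzw":[49,60,41],"ud":{"io":1,"qtc":5,"vsp":54,"wp":25}}}
After op 6 (add /l/e/0 39): {"d":{"a":[86,11,21,62],"n":[83,50,86,99],"rk":{"d":76,"kbn":19,"rra":12,"yc":92}},"hqd":30,"l":{"e":[39,83,21],"r":{"ml":69,"mr":13,"umb":15},"rzw":[49,60,41],"ud":{"io":1,"qtc":5,"vsp":54,"wp":25}}}
After op 7 (replace /d/a/3 60): {"d":{"a":[86,11,21,60],"n":[83,50,86,99],"rk":{"d":76,"kbn":19,"rra":12,"yc":92}},"hqd":30,"l":{"e":[39,83,21],"r":{"ml":69,"mr":13,"umb":15},"rzw":[49,60,41],"ud":{"io":1,"qtc":5,"vsp":54,"wp":25}}}
After op 8 (add /d/a/3 23): {"d":{"a":[86,11,21,23,60],"n":[83,50,86,99],"rk":{"d":76,"kbn":19,"rra":12,"yc":92}},"hqd":30,"l":{"e":[39,83,21],"r":{"ml":69,"mr":13,"umb":15},"rzw":[49,60,41],"ud":{"io":1,"qtc":5,"vsp":54,"wp":25}}}
After op 9 (add /l/r/m 76): {"d":{"a":[86,11,21,23,60],"n":[83,50,86,99],"rk":{"d":76,"kbn":19,"rra":12,"yc":92}},"hqd":30,"l":{"e":[39,83,21],"r":{"m":76,"ml":69,"mr":13,"umb":15},"rzw":[49,60,41],"ud":{"io":1,"qtc":5,"vsp":54,"wp":25}}}
After op 10 (replace /hqd 71): {"d":{"a":[86,11,21,23,60],"n":[83,50,86,99],"rk":{"d":76,"kbn":19,"rra":12,"yc":92}},"hqd":71,"l":{"e":[39,83,21],"r":{"m":76,"ml":69,"mr":13,"umb":15},"rzw":[49,60,41],"ud":{"io":1,"qtc":5,"vsp":54,"wp":25}}}
After op 11 (replace /l/r/ml 84): {"d":{"a":[86,11,21,23,60],"n":[83,50,86,99],"rk":{"d":76,"kbn":19,"rra":12,"yc":92}},"hqd":71,"l":{"e":[39,83,21],"r":{"m":76,"ml":84,"mr":13,"umb":15},"rzw":[49,60,41],"ud":{"io":1,"qtc":5,"vsp":54,"wp":25}}}
After op 12 (add /d/a/4 37): {"d":{"a":[86,11,21,23,37,60],"n":[83,50,86,99],"rk":{"d":76,"kbn":19,"rra":12,"yc":92}},"hqd":71,"l":{"e":[39,83,21],"r":{"m":76,"ml":84,"mr":13,"umb":15},"rzw":[49,60,41],"ud":{"io":1,"qtc":5,"vsp":54,"wp":25}}}
After op 13 (add /d/a/6 75): {"d":{"a":[86,11,21,23,37,60,75],"n":[83,50,86,99],"rk":{"d":76,"kbn":19,"rra":12,"yc":92}},"hqd":71,"l":{"e":[39,83,21],"r":{"m":76,"ml":84,"mr":13,"umb":15},"rzw":[49,60,41],"ud":{"io":1,"qtc":5,"vsp":54,"wp":25}}}
After op 14 (add /d/a/2 25): {"d":{"a":[86,11,25,21,23,37,60,75],"n":[83,50,86,99],"rk":{"d":76,"kbn":19,"rra":12,"yc":92}},"hqd":71,"l":{"e":[39,83,21],"r":{"m":76,"ml":84,"mr":13,"umb":15},"rzw":[49,60,41],"ud":{"io":1,"qtc":5,"vsp":54,"wp":25}}}
After op 15 (add /l/ud/t 49): {"d":{"a":[86,11,25,21,23,37,60,75],"n":[83,50,86,99],"rk":{"d":76,"kbn":19,"rra":12,"yc":92}},"hqd":71,"l":{"e":[39,83,21],"r":{"m":76,"ml":84,"mr":13,"umb":15},"rzw":[49,60,41],"ud":{"io":1,"qtc":5,"t":49,"vsp":54,"wp":25}}}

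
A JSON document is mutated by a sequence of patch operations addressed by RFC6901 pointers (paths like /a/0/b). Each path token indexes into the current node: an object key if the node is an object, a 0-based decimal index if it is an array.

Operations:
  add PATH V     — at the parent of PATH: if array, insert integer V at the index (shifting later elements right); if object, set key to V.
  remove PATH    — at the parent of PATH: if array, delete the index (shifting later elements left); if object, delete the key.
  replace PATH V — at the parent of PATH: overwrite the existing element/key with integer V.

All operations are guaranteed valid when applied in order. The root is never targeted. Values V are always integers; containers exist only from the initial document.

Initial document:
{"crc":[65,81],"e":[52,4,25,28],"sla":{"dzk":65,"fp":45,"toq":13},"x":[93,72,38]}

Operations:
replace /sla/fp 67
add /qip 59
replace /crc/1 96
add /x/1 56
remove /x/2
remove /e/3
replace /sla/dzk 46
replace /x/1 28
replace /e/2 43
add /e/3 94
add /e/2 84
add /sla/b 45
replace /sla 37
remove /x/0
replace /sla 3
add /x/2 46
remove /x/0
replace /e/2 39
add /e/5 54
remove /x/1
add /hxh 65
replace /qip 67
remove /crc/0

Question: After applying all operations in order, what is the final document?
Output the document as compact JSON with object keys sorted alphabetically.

After op 1 (replace /sla/fp 67): {"crc":[65,81],"e":[52,4,25,28],"sla":{"dzk":65,"fp":67,"toq":13},"x":[93,72,38]}
After op 2 (add /qip 59): {"crc":[65,81],"e":[52,4,25,28],"qip":59,"sla":{"dzk":65,"fp":67,"toq":13},"x":[93,72,38]}
After op 3 (replace /crc/1 96): {"crc":[65,96],"e":[52,4,25,28],"qip":59,"sla":{"dzk":65,"fp":67,"toq":13},"x":[93,72,38]}
After op 4 (add /x/1 56): {"crc":[65,96],"e":[52,4,25,28],"qip":59,"sla":{"dzk":65,"fp":67,"toq":13},"x":[93,56,72,38]}
After op 5 (remove /x/2): {"crc":[65,96],"e":[52,4,25,28],"qip":59,"sla":{"dzk":65,"fp":67,"toq":13},"x":[93,56,38]}
After op 6 (remove /e/3): {"crc":[65,96],"e":[52,4,25],"qip":59,"sla":{"dzk":65,"fp":67,"toq":13},"x":[93,56,38]}
After op 7 (replace /sla/dzk 46): {"crc":[65,96],"e":[52,4,25],"qip":59,"sla":{"dzk":46,"fp":67,"toq":13},"x":[93,56,38]}
After op 8 (replace /x/1 28): {"crc":[65,96],"e":[52,4,25],"qip":59,"sla":{"dzk":46,"fp":67,"toq":13},"x":[93,28,38]}
After op 9 (replace /e/2 43): {"crc":[65,96],"e":[52,4,43],"qip":59,"sla":{"dzk":46,"fp":67,"toq":13},"x":[93,28,38]}
After op 10 (add /e/3 94): {"crc":[65,96],"e":[52,4,43,94],"qip":59,"sla":{"dzk":46,"fp":67,"toq":13},"x":[93,28,38]}
After op 11 (add /e/2 84): {"crc":[65,96],"e":[52,4,84,43,94],"qip":59,"sla":{"dzk":46,"fp":67,"toq":13},"x":[93,28,38]}
After op 12 (add /sla/b 45): {"crc":[65,96],"e":[52,4,84,43,94],"qip":59,"sla":{"b":45,"dzk":46,"fp":67,"toq":13},"x":[93,28,38]}
After op 13 (replace /sla 37): {"crc":[65,96],"e":[52,4,84,43,94],"qip":59,"sla":37,"x":[93,28,38]}
After op 14 (remove /x/0): {"crc":[65,96],"e":[52,4,84,43,94],"qip":59,"sla":37,"x":[28,38]}
After op 15 (replace /sla 3): {"crc":[65,96],"e":[52,4,84,43,94],"qip":59,"sla":3,"x":[28,38]}
After op 16 (add /x/2 46): {"crc":[65,96],"e":[52,4,84,43,94],"qip":59,"sla":3,"x":[28,38,46]}
After op 17 (remove /x/0): {"crc":[65,96],"e":[52,4,84,43,94],"qip":59,"sla":3,"x":[38,46]}
After op 18 (replace /e/2 39): {"crc":[65,96],"e":[52,4,39,43,94],"qip":59,"sla":3,"x":[38,46]}
After op 19 (add /e/5 54): {"crc":[65,96],"e":[52,4,39,43,94,54],"qip":59,"sla":3,"x":[38,46]}
After op 20 (remove /x/1): {"crc":[65,96],"e":[52,4,39,43,94,54],"qip":59,"sla":3,"x":[38]}
After op 21 (add /hxh 65): {"crc":[65,96],"e":[52,4,39,43,94,54],"hxh":65,"qip":59,"sla":3,"x":[38]}
After op 22 (replace /qip 67): {"crc":[65,96],"e":[52,4,39,43,94,54],"hxh":65,"qip":67,"sla":3,"x":[38]}
After op 23 (remove /crc/0): {"crc":[96],"e":[52,4,39,43,94,54],"hxh":65,"qip":67,"sla":3,"x":[38]}

Answer: {"crc":[96],"e":[52,4,39,43,94,54],"hxh":65,"qip":67,"sla":3,"x":[38]}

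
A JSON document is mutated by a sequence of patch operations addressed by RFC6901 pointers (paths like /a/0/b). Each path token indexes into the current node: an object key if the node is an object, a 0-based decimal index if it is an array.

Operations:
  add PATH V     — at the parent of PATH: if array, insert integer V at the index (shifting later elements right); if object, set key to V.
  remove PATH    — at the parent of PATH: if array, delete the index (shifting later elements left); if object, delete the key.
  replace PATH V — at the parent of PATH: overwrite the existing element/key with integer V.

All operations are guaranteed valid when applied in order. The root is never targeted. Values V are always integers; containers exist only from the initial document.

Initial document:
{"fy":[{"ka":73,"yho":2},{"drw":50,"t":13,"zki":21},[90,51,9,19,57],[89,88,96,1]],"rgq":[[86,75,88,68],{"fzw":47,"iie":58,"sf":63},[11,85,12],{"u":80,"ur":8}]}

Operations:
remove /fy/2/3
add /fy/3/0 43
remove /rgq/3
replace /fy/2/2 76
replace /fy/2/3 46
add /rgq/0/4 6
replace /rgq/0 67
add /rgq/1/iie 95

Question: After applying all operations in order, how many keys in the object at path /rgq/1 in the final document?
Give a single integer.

Answer: 3

Derivation:
After op 1 (remove /fy/2/3): {"fy":[{"ka":73,"yho":2},{"drw":50,"t":13,"zki":21},[90,51,9,57],[89,88,96,1]],"rgq":[[86,75,88,68],{"fzw":47,"iie":58,"sf":63},[11,85,12],{"u":80,"ur":8}]}
After op 2 (add /fy/3/0 43): {"fy":[{"ka":73,"yho":2},{"drw":50,"t":13,"zki":21},[90,51,9,57],[43,89,88,96,1]],"rgq":[[86,75,88,68],{"fzw":47,"iie":58,"sf":63},[11,85,12],{"u":80,"ur":8}]}
After op 3 (remove /rgq/3): {"fy":[{"ka":73,"yho":2},{"drw":50,"t":13,"zki":21},[90,51,9,57],[43,89,88,96,1]],"rgq":[[86,75,88,68],{"fzw":47,"iie":58,"sf":63},[11,85,12]]}
After op 4 (replace /fy/2/2 76): {"fy":[{"ka":73,"yho":2},{"drw":50,"t":13,"zki":21},[90,51,76,57],[43,89,88,96,1]],"rgq":[[86,75,88,68],{"fzw":47,"iie":58,"sf":63},[11,85,12]]}
After op 5 (replace /fy/2/3 46): {"fy":[{"ka":73,"yho":2},{"drw":50,"t":13,"zki":21},[90,51,76,46],[43,89,88,96,1]],"rgq":[[86,75,88,68],{"fzw":47,"iie":58,"sf":63},[11,85,12]]}
After op 6 (add /rgq/0/4 6): {"fy":[{"ka":73,"yho":2},{"drw":50,"t":13,"zki":21},[90,51,76,46],[43,89,88,96,1]],"rgq":[[86,75,88,68,6],{"fzw":47,"iie":58,"sf":63},[11,85,12]]}
After op 7 (replace /rgq/0 67): {"fy":[{"ka":73,"yho":2},{"drw":50,"t":13,"zki":21},[90,51,76,46],[43,89,88,96,1]],"rgq":[67,{"fzw":47,"iie":58,"sf":63},[11,85,12]]}
After op 8 (add /rgq/1/iie 95): {"fy":[{"ka":73,"yho":2},{"drw":50,"t":13,"zki":21},[90,51,76,46],[43,89,88,96,1]],"rgq":[67,{"fzw":47,"iie":95,"sf":63},[11,85,12]]}
Size at path /rgq/1: 3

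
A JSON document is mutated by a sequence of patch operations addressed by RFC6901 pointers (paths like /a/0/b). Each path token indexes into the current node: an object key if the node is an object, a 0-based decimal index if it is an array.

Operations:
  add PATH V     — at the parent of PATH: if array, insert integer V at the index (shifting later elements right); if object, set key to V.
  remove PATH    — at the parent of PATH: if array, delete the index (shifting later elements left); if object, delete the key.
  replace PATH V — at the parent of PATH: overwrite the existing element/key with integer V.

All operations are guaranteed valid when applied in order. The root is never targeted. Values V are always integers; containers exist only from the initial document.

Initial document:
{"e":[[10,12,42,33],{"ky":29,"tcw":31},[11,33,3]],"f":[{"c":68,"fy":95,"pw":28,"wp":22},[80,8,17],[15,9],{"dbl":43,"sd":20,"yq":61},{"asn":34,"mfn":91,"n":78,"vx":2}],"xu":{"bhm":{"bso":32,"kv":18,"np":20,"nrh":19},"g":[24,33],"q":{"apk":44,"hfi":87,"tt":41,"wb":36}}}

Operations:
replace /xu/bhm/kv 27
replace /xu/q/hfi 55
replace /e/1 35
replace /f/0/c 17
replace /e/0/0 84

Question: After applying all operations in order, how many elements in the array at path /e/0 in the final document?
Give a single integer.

Answer: 4

Derivation:
After op 1 (replace /xu/bhm/kv 27): {"e":[[10,12,42,33],{"ky":29,"tcw":31},[11,33,3]],"f":[{"c":68,"fy":95,"pw":28,"wp":22},[80,8,17],[15,9],{"dbl":43,"sd":20,"yq":61},{"asn":34,"mfn":91,"n":78,"vx":2}],"xu":{"bhm":{"bso":32,"kv":27,"np":20,"nrh":19},"g":[24,33],"q":{"apk":44,"hfi":87,"tt":41,"wb":36}}}
After op 2 (replace /xu/q/hfi 55): {"e":[[10,12,42,33],{"ky":29,"tcw":31},[11,33,3]],"f":[{"c":68,"fy":95,"pw":28,"wp":22},[80,8,17],[15,9],{"dbl":43,"sd":20,"yq":61},{"asn":34,"mfn":91,"n":78,"vx":2}],"xu":{"bhm":{"bso":32,"kv":27,"np":20,"nrh":19},"g":[24,33],"q":{"apk":44,"hfi":55,"tt":41,"wb":36}}}
After op 3 (replace /e/1 35): {"e":[[10,12,42,33],35,[11,33,3]],"f":[{"c":68,"fy":95,"pw":28,"wp":22},[80,8,17],[15,9],{"dbl":43,"sd":20,"yq":61},{"asn":34,"mfn":91,"n":78,"vx":2}],"xu":{"bhm":{"bso":32,"kv":27,"np":20,"nrh":19},"g":[24,33],"q":{"apk":44,"hfi":55,"tt":41,"wb":36}}}
After op 4 (replace /f/0/c 17): {"e":[[10,12,42,33],35,[11,33,3]],"f":[{"c":17,"fy":95,"pw":28,"wp":22},[80,8,17],[15,9],{"dbl":43,"sd":20,"yq":61},{"asn":34,"mfn":91,"n":78,"vx":2}],"xu":{"bhm":{"bso":32,"kv":27,"np":20,"nrh":19},"g":[24,33],"q":{"apk":44,"hfi":55,"tt":41,"wb":36}}}
After op 5 (replace /e/0/0 84): {"e":[[84,12,42,33],35,[11,33,3]],"f":[{"c":17,"fy":95,"pw":28,"wp":22},[80,8,17],[15,9],{"dbl":43,"sd":20,"yq":61},{"asn":34,"mfn":91,"n":78,"vx":2}],"xu":{"bhm":{"bso":32,"kv":27,"np":20,"nrh":19},"g":[24,33],"q":{"apk":44,"hfi":55,"tt":41,"wb":36}}}
Size at path /e/0: 4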